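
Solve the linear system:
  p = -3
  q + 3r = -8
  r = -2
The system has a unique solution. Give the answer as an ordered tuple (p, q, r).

Form the augmented matrix and row-reduce:
  [ 1  0  0  |  -3 ]
  [ 0  1  3  |  -8 ]
  [ 0  0  1  |  -2 ]
R2 -> R2 − 3·R3
  [ 1  0  0  |  -3 ]
  [ 0  1  0  |  -2 ]
  [ 0  0  1  |  -2 ]
Reading off the last column: p = -3, q = -2, r = -2.

(-3, -2, -2)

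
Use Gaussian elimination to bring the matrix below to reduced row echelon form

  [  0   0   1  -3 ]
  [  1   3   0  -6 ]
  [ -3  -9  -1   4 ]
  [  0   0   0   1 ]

[[1, 3, 0, 0], [0, 0, 1, 0], [0, 0, 0, 1], [0, 0, 0, 0]]

Swap R1 and R2.
  [  1   3   0  -6 ]
  [  0   0   1  -3 ]
  [ -3  -9  -1   4 ]
  [  0   0   0   1 ]
Add 3 times R1 to R3.
  [ 1  3   0   -6 ]
  [ 0  0   1   -3 ]
  [ 0  0  -1  -14 ]
  [ 0  0   0    1 ]
Add R2 to R3.
  [ 1  3  0   -6 ]
  [ 0  0  1   -3 ]
  [ 0  0  0  -17 ]
  [ 0  0  0    1 ]
Multiply R3 by -1/17.
  [ 1  3  0  -6 ]
  [ 0  0  1  -3 ]
  [ 0  0  0   1 ]
  [ 0  0  0   1 ]
Subtract R3 from R4.
  [ 1  3  0  -6 ]
  [ 0  0  1  -3 ]
  [ 0  0  0   1 ]
  [ 0  0  0   0 ]
Add 3 times R3 to R2.
  [ 1  3  0  -6 ]
  [ 0  0  1   0 ]
  [ 0  0  0   1 ]
  [ 0  0  0   0 ]
Add 6 times R3 to R1.
  [ 1  3  0  0 ]
  [ 0  0  1  0 ]
  [ 0  0  0  1 ]
  [ 0  0  0  0 ]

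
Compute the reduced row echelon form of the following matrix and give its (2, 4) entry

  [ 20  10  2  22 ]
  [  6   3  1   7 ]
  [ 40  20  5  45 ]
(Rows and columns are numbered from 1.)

r1 -> 1/20·r1
  [  1  1/2  1/10  11/10 ]
  [  6    3     1      7 ]
  [ 40   20     5     45 ]
r2 -> r2 − 6·r1
  [  1  1/2  1/10  11/10 ]
  [  0    0   2/5    2/5 ]
  [ 40   20     5     45 ]
r3 -> r3 − 40·r1
  [ 1  1/2  1/10  11/10 ]
  [ 0    0   2/5    2/5 ]
  [ 0    0     1      1 ]
r2 -> 5/2·r2
  [ 1  1/2  1/10  11/10 ]
  [ 0    0     1      1 ]
  [ 0    0     1      1 ]
r3 -> r3 − r2
  [ 1  1/2  1/10  11/10 ]
  [ 0    0     1      1 ]
  [ 0    0     0      0 ]
r1 -> r1 − 1/10·r2
  [ 1  1/2  0  1 ]
  [ 0    0  1  1 ]
  [ 0    0  0  0 ]

1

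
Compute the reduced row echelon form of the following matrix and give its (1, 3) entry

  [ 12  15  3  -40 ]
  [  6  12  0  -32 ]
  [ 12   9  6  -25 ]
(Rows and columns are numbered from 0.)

ρ1 -> 1/12·ρ1
  [  1  5/4  1/4  -10/3 ]
  [  6   12    0    -32 ]
  [ 12    9    6    -25 ]
ρ2 -> ρ2 − 6·ρ1
  [  1  5/4   1/4  -10/3 ]
  [  0  9/2  -3/2    -12 ]
  [ 12    9     6    -25 ]
ρ3 -> ρ3 − 12·ρ1
  [ 1  5/4   1/4  -10/3 ]
  [ 0  9/2  -3/2    -12 ]
  [ 0   -6     3     15 ]
ρ2 -> 2/9·ρ2
  [ 1  5/4   1/4  -10/3 ]
  [ 0    1  -1/3   -8/3 ]
  [ 0   -6     3     15 ]
ρ3 -> ρ3 + 6·ρ2
  [ 1  5/4   1/4  -10/3 ]
  [ 0    1  -1/3   -8/3 ]
  [ 0    0     1     -1 ]
ρ2 -> ρ2 + 1/3·ρ3
  [ 1  5/4  1/4  -10/3 ]
  [ 0    1    0     -3 ]
  [ 0    0    1     -1 ]
ρ1 -> ρ1 − 1/4·ρ3
  [ 1  5/4  0  -37/12 ]
  [ 0    1  0      -3 ]
  [ 0    0  1      -1 ]
ρ1 -> ρ1 − 5/4·ρ2
  [ 1  0  0  2/3 ]
  [ 0  1  0   -3 ]
  [ 0  0  1   -1 ]

-3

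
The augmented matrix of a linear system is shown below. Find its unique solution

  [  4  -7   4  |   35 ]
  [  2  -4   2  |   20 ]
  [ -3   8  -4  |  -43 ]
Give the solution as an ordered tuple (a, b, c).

R1 ← 1/4·R1
R2 ← R2 − 2·R1
R3 ← R3 + 3·R1
R2 ← -2·R2
R3 ← R3 − 11/4·R2
R3 ← -1·R3
R1 ← R1 − R3
R1 ← R1 + 7/4·R2
Reading off the last column: a = -3, b = -5, c = 3.

(-3, -5, 3)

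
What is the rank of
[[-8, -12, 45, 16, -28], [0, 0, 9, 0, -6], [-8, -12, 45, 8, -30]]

rank = 3

r1 := -1/8·r1
  [  1  3/2  -45/8  -2  7/2 ]
  [  0    0      9   0   -6 ]
  [ -8  -12     45   8  -30 ]
r3 := r3 + 8·r1
  [ 1  3/2  -45/8  -2  7/2 ]
  [ 0    0      9   0   -6 ]
  [ 0    0      0  -8   -2 ]
r2 := 1/9·r2
  [ 1  3/2  -45/8  -2   7/2 ]
  [ 0    0      1   0  -2/3 ]
  [ 0    0      0  -8    -2 ]
r3 := -1/8·r3
  [ 1  3/2  -45/8  -2   7/2 ]
  [ 0    0      1   0  -2/3 ]
  [ 0    0      0   1   1/4 ]
r1 := r1 + 2·r3
  [ 1  3/2  -45/8  0     4 ]
  [ 0    0      1  0  -2/3 ]
  [ 0    0      0  1   1/4 ]
r1 := r1 + 45/8·r2
  [ 1  3/2  0  0   1/4 ]
  [ 0    0  1  0  -2/3 ]
  [ 0    0  0  1   1/4 ]
The reduced form has 3 nonzero rows.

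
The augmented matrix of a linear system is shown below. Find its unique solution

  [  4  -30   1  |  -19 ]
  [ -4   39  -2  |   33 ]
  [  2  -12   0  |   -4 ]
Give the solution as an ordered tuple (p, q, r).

R1 := 1/4·R1
  [  1  -15/2  1/4  |  -19/4 ]
  [ -4     39   -2  |     33 ]
  [  2    -12    0  |     -4 ]
R2 := R2 + 4·R1
  [ 1  -15/2  1/4  |  -19/4 ]
  [ 0      9   -1  |     14 ]
  [ 2    -12    0  |     -4 ]
R3 := R3 − 2·R1
  [ 1  -15/2   1/4  |  -19/4 ]
  [ 0      9    -1  |     14 ]
  [ 0      3  -1/2  |   11/2 ]
R2 := 1/9·R2
  [ 1  -15/2   1/4  |  -19/4 ]
  [ 0      1  -1/9  |   14/9 ]
  [ 0      3  -1/2  |   11/2 ]
R3 := R3 − 3·R2
  [ 1  -15/2   1/4  |  -19/4 ]
  [ 0      1  -1/9  |   14/9 ]
  [ 0      0  -1/6  |    5/6 ]
R3 := -6·R3
  [ 1  -15/2   1/4  |  -19/4 ]
  [ 0      1  -1/9  |   14/9 ]
  [ 0      0     1  |     -5 ]
R2 := R2 + 1/9·R3
  [ 1  -15/2  1/4  |  -19/4 ]
  [ 0      1    0  |      1 ]
  [ 0      0    1  |     -5 ]
R1 := R1 − 1/4·R3
  [ 1  -15/2  0  |  -7/2 ]
  [ 0      1  0  |     1 ]
  [ 0      0  1  |    -5 ]
R1 := R1 + 15/2·R2
  [ 1  0  0  |   4 ]
  [ 0  1  0  |   1 ]
  [ 0  0  1  |  -5 ]
Reading off the last column: p = 4, q = 1, r = -5.

(4, 1, -5)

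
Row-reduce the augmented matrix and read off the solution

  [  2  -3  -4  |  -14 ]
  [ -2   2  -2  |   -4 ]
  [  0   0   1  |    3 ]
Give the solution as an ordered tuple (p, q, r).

r1 ← 1/2·r1
  [  1  -3/2  -2  |  -7 ]
  [ -2     2  -2  |  -4 ]
  [  0     0   1  |   3 ]
r2 ← r2 + 2·r1
  [ 1  -3/2  -2  |   -7 ]
  [ 0    -1  -6  |  -18 ]
  [ 0     0   1  |    3 ]
r2 ← -1·r2
  [ 1  -3/2  -2  |  -7 ]
  [ 0     1   6  |  18 ]
  [ 0     0   1  |   3 ]
r2 ← r2 − 6·r3
  [ 1  -3/2  -2  |  -7 ]
  [ 0     1   0  |   0 ]
  [ 0     0   1  |   3 ]
r1 ← r1 + 2·r3
  [ 1  -3/2  0  |  -1 ]
  [ 0     1  0  |   0 ]
  [ 0     0  1  |   3 ]
r1 ← r1 + 3/2·r2
  [ 1  0  0  |  -1 ]
  [ 0  1  0  |   0 ]
  [ 0  0  1  |   3 ]
Reading off the last column: p = -1, q = 0, r = 3.

(-1, 0, 3)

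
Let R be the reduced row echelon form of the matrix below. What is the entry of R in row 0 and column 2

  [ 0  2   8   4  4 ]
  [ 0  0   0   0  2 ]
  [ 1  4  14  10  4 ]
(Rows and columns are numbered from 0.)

-2

R1 ↔ R3
  [ 1  4  14  10  4 ]
  [ 0  0   0   0  2 ]
  [ 0  2   8   4  4 ]
R2 ↔ R3
  [ 1  4  14  10  4 ]
  [ 0  2   8   4  4 ]
  [ 0  0   0   0  2 ]
R2 ← 1/2·R2
  [ 1  4  14  10  4 ]
  [ 0  1   4   2  2 ]
  [ 0  0   0   0  2 ]
R3 ← 1/2·R3
  [ 1  4  14  10  4 ]
  [ 0  1   4   2  2 ]
  [ 0  0   0   0  1 ]
R2 ← R2 − 2·R3
  [ 1  4  14  10  4 ]
  [ 0  1   4   2  0 ]
  [ 0  0   0   0  1 ]
R1 ← R1 − 4·R3
  [ 1  4  14  10  0 ]
  [ 0  1   4   2  0 ]
  [ 0  0   0   0  1 ]
R1 ← R1 − 4·R2
  [ 1  0  -2  2  0 ]
  [ 0  1   4  2  0 ]
  [ 0  0   0  0  1 ]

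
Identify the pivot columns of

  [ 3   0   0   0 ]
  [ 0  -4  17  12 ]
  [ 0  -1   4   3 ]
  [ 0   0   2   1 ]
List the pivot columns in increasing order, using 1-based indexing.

Multiply ρ1 by 1/3.
  [ 1   0   0   0 ]
  [ 0  -4  17  12 ]
  [ 0  -1   4   3 ]
  [ 0   0   2   1 ]
Multiply ρ2 by -1/4.
  [ 1   0      0   0 ]
  [ 0   1  -17/4  -3 ]
  [ 0  -1      4   3 ]
  [ 0   0      2   1 ]
Add ρ2 to ρ3.
  [ 1  0      0   0 ]
  [ 0  1  -17/4  -3 ]
  [ 0  0   -1/4   0 ]
  [ 0  0      2   1 ]
Multiply ρ3 by -4.
  [ 1  0      0   0 ]
  [ 0  1  -17/4  -3 ]
  [ 0  0      1   0 ]
  [ 0  0      2   1 ]
Subtract 2 times ρ3 from ρ4.
  [ 1  0      0   0 ]
  [ 0  1  -17/4  -3 ]
  [ 0  0      1   0 ]
  [ 0  0      0   1 ]
Add 3 times ρ4 to ρ2.
  [ 1  0      0  0 ]
  [ 0  1  -17/4  0 ]
  [ 0  0      1  0 ]
  [ 0  0      0  1 ]
Add 17/4 times ρ3 to ρ2.
  [ 1  0  0  0 ]
  [ 0  1  0  0 ]
  [ 0  0  1  0 ]
  [ 0  0  0  1 ]
Pivot columns are the columns containing a leading 1.

1, 2, 3, 4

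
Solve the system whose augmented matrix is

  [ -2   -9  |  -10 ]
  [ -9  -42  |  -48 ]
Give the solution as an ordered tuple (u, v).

ρ1 := -1/2·ρ1
ρ2 := ρ2 + 9·ρ1
ρ2 := -2/3·ρ2
ρ1 := ρ1 − 9/2·ρ2
Reading off the last column: u = -4, v = 2.

(-4, 2)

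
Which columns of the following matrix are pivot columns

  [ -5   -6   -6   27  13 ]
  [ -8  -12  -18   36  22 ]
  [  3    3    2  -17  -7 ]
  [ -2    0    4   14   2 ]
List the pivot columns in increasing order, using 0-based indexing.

0, 1, 2

R1 ← -1/5·R1
  [  1  6/5  6/5  -27/5  -13/5 ]
  [ -8  -12  -18     36     22 ]
  [  3    3    2    -17     -7 ]
  [ -2    0    4     14      2 ]
R2 ← R2 + 8·R1
  [  1    6/5    6/5  -27/5  -13/5 ]
  [  0  -12/5  -42/5  -36/5    6/5 ]
  [  3      3      2    -17     -7 ]
  [ -2      0      4     14      2 ]
R3 ← R3 − 3·R1
  [  1    6/5    6/5  -27/5  -13/5 ]
  [  0  -12/5  -42/5  -36/5    6/5 ]
  [  0   -3/5   -8/5   -4/5    4/5 ]
  [ -2      0      4     14      2 ]
R4 ← R4 + 2·R1
  [ 1    6/5    6/5  -27/5  -13/5 ]
  [ 0  -12/5  -42/5  -36/5    6/5 ]
  [ 0   -3/5   -8/5   -4/5    4/5 ]
  [ 0   12/5   32/5   16/5  -16/5 ]
R2 ← -5/12·R2
  [ 1   6/5   6/5  -27/5  -13/5 ]
  [ 0     1   7/2      3   -1/2 ]
  [ 0  -3/5  -8/5   -4/5    4/5 ]
  [ 0  12/5  32/5   16/5  -16/5 ]
R3 ← R3 + 3/5·R2
  [ 1   6/5   6/5  -27/5  -13/5 ]
  [ 0     1   7/2      3   -1/2 ]
  [ 0     0   1/2      1    1/2 ]
  [ 0  12/5  32/5   16/5  -16/5 ]
R4 ← R4 − 12/5·R2
  [ 1  6/5  6/5  -27/5  -13/5 ]
  [ 0    1  7/2      3   -1/2 ]
  [ 0    0  1/2      1    1/2 ]
  [ 0    0   -2     -4     -2 ]
R3 ← 2·R3
  [ 1  6/5  6/5  -27/5  -13/5 ]
  [ 0    1  7/2      3   -1/2 ]
  [ 0    0    1      2      1 ]
  [ 0    0   -2     -4     -2 ]
R4 ← R4 + 2·R3
  [ 1  6/5  6/5  -27/5  -13/5 ]
  [ 0    1  7/2      3   -1/2 ]
  [ 0    0    1      2      1 ]
  [ 0    0    0      0      0 ]
R2 ← R2 − 7/2·R3
  [ 1  6/5  6/5  -27/5  -13/5 ]
  [ 0    1    0     -4     -4 ]
  [ 0    0    1      2      1 ]
  [ 0    0    0      0      0 ]
R1 ← R1 − 6/5·R3
  [ 1  6/5  0  -39/5  -19/5 ]
  [ 0    1  0     -4     -4 ]
  [ 0    0  1      2      1 ]
  [ 0    0  0      0      0 ]
R1 ← R1 − 6/5·R2
  [ 1  0  0  -3   1 ]
  [ 0  1  0  -4  -4 ]
  [ 0  0  1   2   1 ]
  [ 0  0  0   0   0 ]
Pivot columns are the columns containing a leading 1.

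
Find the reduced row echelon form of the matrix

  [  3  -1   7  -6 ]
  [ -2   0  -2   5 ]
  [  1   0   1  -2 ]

[[1, 0, 1, 0], [0, 1, -4, 0], [0, 0, 0, 1]]

R1 := 1/3·R1
  [  1  -1/3  7/3  -2 ]
  [ -2     0   -2   5 ]
  [  1     0    1  -2 ]
R2 := R2 + 2·R1
  [ 1  -1/3  7/3  -2 ]
  [ 0  -2/3  8/3   1 ]
  [ 1     0    1  -2 ]
R3 := R3 − R1
  [ 1  -1/3   7/3  -2 ]
  [ 0  -2/3   8/3   1 ]
  [ 0   1/3  -4/3   0 ]
R2 := -3/2·R2
  [ 1  -1/3   7/3    -2 ]
  [ 0     1    -4  -3/2 ]
  [ 0   1/3  -4/3     0 ]
R3 := R3 − 1/3·R2
  [ 1  -1/3  7/3    -2 ]
  [ 0     1   -4  -3/2 ]
  [ 0     0    0   1/2 ]
R3 := 2·R3
  [ 1  -1/3  7/3    -2 ]
  [ 0     1   -4  -3/2 ]
  [ 0     0    0     1 ]
R2 := R2 + 3/2·R3
  [ 1  -1/3  7/3  -2 ]
  [ 0     1   -4   0 ]
  [ 0     0    0   1 ]
R1 := R1 + 2·R3
  [ 1  -1/3  7/3  0 ]
  [ 0     1   -4  0 ]
  [ 0     0    0  1 ]
R1 := R1 + 1/3·R2
  [ 1  0   1  0 ]
  [ 0  1  -4  0 ]
  [ 0  0   0  1 ]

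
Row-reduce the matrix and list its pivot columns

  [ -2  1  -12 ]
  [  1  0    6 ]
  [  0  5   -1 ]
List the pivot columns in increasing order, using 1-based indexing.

Multiply r1 by -1/2.
  [ 1  -1/2   6 ]
  [ 1     0   6 ]
  [ 0     5  -1 ]
Subtract r1 from r2.
  [ 1  -1/2   6 ]
  [ 0   1/2   0 ]
  [ 0     5  -1 ]
Multiply r2 by 2.
  [ 1  -1/2   6 ]
  [ 0     1   0 ]
  [ 0     5  -1 ]
Subtract 5 times r2 from r3.
  [ 1  -1/2   6 ]
  [ 0     1   0 ]
  [ 0     0  -1 ]
Multiply r3 by -1.
  [ 1  -1/2  6 ]
  [ 0     1  0 ]
  [ 0     0  1 ]
Subtract 6 times r3 from r1.
  [ 1  -1/2  0 ]
  [ 0     1  0 ]
  [ 0     0  1 ]
Add 1/2 times r2 to r1.
  [ 1  0  0 ]
  [ 0  1  0 ]
  [ 0  0  1 ]
Pivot columns are the columns containing a leading 1.

1, 2, 3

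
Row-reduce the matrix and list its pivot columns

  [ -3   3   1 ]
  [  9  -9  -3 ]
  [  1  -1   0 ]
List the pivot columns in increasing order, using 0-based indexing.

Multiply R1 by -1/3.
  [ 1  -1  -1/3 ]
  [ 9  -9    -3 ]
  [ 1  -1     0 ]
Subtract 9 times R1 from R2.
  [ 1  -1  -1/3 ]
  [ 0   0     0 ]
  [ 1  -1     0 ]
Subtract R1 from R3.
  [ 1  -1  -1/3 ]
  [ 0   0     0 ]
  [ 0   0   1/3 ]
Swap R2 and R3.
  [ 1  -1  -1/3 ]
  [ 0   0   1/3 ]
  [ 0   0     0 ]
Multiply R2 by 3.
  [ 1  -1  -1/3 ]
  [ 0   0     1 ]
  [ 0   0     0 ]
Add 1/3 times R2 to R1.
  [ 1  -1  0 ]
  [ 0   0  1 ]
  [ 0   0  0 ]
Pivot columns are the columns containing a leading 1.

0, 2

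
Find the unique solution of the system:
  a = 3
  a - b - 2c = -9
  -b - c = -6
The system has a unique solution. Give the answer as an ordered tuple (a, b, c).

(3, 0, 6)

Form the augmented matrix and row-reduce:
  [ 1   0   0  |   3 ]
  [ 1  -1  -2  |  -9 ]
  [ 0  -1  -1  |  -6 ]
Subtract r1 from r2.
  [ 1   0   0  |    3 ]
  [ 0  -1  -2  |  -12 ]
  [ 0  -1  -1  |   -6 ]
Multiply r2 by -1.
  [ 1   0   0  |   3 ]
  [ 0   1   2  |  12 ]
  [ 0  -1  -1  |  -6 ]
Add r2 to r3.
  [ 1  0  0  |   3 ]
  [ 0  1  2  |  12 ]
  [ 0  0  1  |   6 ]
Subtract 2 times r3 from r2.
  [ 1  0  0  |  3 ]
  [ 0  1  0  |  0 ]
  [ 0  0  1  |  6 ]
Reading off the last column: a = 3, b = 0, c = 6.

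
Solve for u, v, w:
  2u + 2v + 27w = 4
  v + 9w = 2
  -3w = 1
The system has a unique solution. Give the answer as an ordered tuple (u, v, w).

(3/2, 5, -1/3)

Form the augmented matrix and row-reduce:
  [ 2  2  27  |  4 ]
  [ 0  1   9  |  2 ]
  [ 0  0  -3  |  1 ]
Multiply R1 by 1/2.
Multiply R3 by -1/3.
Subtract 9 times R3 from R2.
Subtract 27/2 times R3 from R1.
Subtract R2 from R1.
Reading off the last column: u = 3/2, v = 5, w = -1/3.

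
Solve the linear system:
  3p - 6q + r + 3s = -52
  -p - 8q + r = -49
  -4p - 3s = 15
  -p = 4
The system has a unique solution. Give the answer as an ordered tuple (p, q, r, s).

(-4, 6, -5, 1/3)

Form the augmented matrix and row-reduce:
  [  3  -6  1   3  |  -52 ]
  [ -1  -8  1   0  |  -49 ]
  [ -4   0  0  -3  |   15 ]
  [ -1   0  0   0  |    4 ]
R1 → 1/3·R1
  [  1  -2  1/3   1  |  -52/3 ]
  [ -1  -8    1   0  |    -49 ]
  [ -4   0    0  -3  |     15 ]
  [ -1   0    0   0  |      4 ]
R2 → R2 + R1
  [  1   -2  1/3   1  |   -52/3 ]
  [  0  -10  4/3   1  |  -199/3 ]
  [ -4    0    0  -3  |      15 ]
  [ -1    0    0   0  |       4 ]
R3 → R3 + 4·R1
  [  1   -2  1/3  1  |   -52/3 ]
  [  0  -10  4/3  1  |  -199/3 ]
  [  0   -8  4/3  1  |  -163/3 ]
  [ -1    0    0  0  |       4 ]
R4 → R4 + R1
  [ 1   -2  1/3  1  |   -52/3 ]
  [ 0  -10  4/3  1  |  -199/3 ]
  [ 0   -8  4/3  1  |  -163/3 ]
  [ 0   -2  1/3  1  |   -40/3 ]
R2 → -1/10·R2
  [ 1  -2    1/3      1  |   -52/3 ]
  [ 0   1  -2/15  -1/10  |  199/30 ]
  [ 0  -8    4/3      1  |  -163/3 ]
  [ 0  -2    1/3      1  |   -40/3 ]
R3 → R3 + 8·R2
  [ 1  -2    1/3      1  |   -52/3 ]
  [ 0   1  -2/15  -1/10  |  199/30 ]
  [ 0   0   4/15    1/5  |  -19/15 ]
  [ 0  -2    1/3      1  |   -40/3 ]
R4 → R4 + 2·R2
  [ 1  -2    1/3      1  |   -52/3 ]
  [ 0   1  -2/15  -1/10  |  199/30 ]
  [ 0   0   4/15    1/5  |  -19/15 ]
  [ 0   0   1/15    4/5  |   -1/15 ]
R3 → 15/4·R3
  [ 1  -2    1/3      1  |   -52/3 ]
  [ 0   1  -2/15  -1/10  |  199/30 ]
  [ 0   0      1    3/4  |   -19/4 ]
  [ 0   0   1/15    4/5  |   -1/15 ]
R4 → R4 − 1/15·R3
  [ 1  -2    1/3      1  |   -52/3 ]
  [ 0   1  -2/15  -1/10  |  199/30 ]
  [ 0   0      1    3/4  |   -19/4 ]
  [ 0   0      0    3/4  |     1/4 ]
R4 → 4/3·R4
  [ 1  -2    1/3      1  |   -52/3 ]
  [ 0   1  -2/15  -1/10  |  199/30 ]
  [ 0   0      1    3/4  |   -19/4 ]
  [ 0   0      0      1  |     1/3 ]
R3 → R3 − 3/4·R4
  [ 1  -2    1/3      1  |   -52/3 ]
  [ 0   1  -2/15  -1/10  |  199/30 ]
  [ 0   0      1      0  |      -5 ]
  [ 0   0      0      1  |     1/3 ]
R2 → R2 + 1/10·R4
  [ 1  -2    1/3  1  |  -52/3 ]
  [ 0   1  -2/15  0  |   20/3 ]
  [ 0   0      1  0  |     -5 ]
  [ 0   0      0  1  |    1/3 ]
R1 → R1 − R4
  [ 1  -2    1/3  0  |  -53/3 ]
  [ 0   1  -2/15  0  |   20/3 ]
  [ 0   0      1  0  |     -5 ]
  [ 0   0      0  1  |    1/3 ]
R2 → R2 + 2/15·R3
  [ 1  -2  1/3  0  |  -53/3 ]
  [ 0   1    0  0  |      6 ]
  [ 0   0    1  0  |     -5 ]
  [ 0   0    0  1  |    1/3 ]
R1 → R1 − 1/3·R3
  [ 1  -2  0  0  |  -16 ]
  [ 0   1  0  0  |    6 ]
  [ 0   0  1  0  |   -5 ]
  [ 0   0  0  1  |  1/3 ]
R1 → R1 + 2·R2
  [ 1  0  0  0  |   -4 ]
  [ 0  1  0  0  |    6 ]
  [ 0  0  1  0  |   -5 ]
  [ 0  0  0  1  |  1/3 ]
Reading off the last column: p = -4, q = 6, r = -5, s = 1/3.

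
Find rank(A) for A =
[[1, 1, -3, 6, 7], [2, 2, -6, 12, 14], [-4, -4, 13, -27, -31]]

rank = 2

Subtract 2 times R1 from R2.
  [  1   1  -3    6    7 ]
  [  0   0   0    0    0 ]
  [ -4  -4  13  -27  -31 ]
Add 4 times R1 to R3.
  [ 1  1  -3   6   7 ]
  [ 0  0   0   0   0 ]
  [ 0  0   1  -3  -3 ]
Swap R2 and R3.
  [ 1  1  -3   6   7 ]
  [ 0  0   1  -3  -3 ]
  [ 0  0   0   0   0 ]
Add 3 times R2 to R1.
  [ 1  1  0  -3  -2 ]
  [ 0  0  1  -3  -3 ]
  [ 0  0  0   0   0 ]
The reduced form has 2 nonzero rows.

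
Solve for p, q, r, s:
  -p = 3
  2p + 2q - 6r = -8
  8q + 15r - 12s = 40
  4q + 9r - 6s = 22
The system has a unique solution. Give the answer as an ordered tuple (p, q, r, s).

(-3, 3, 4/3, 1/3)

Form the augmented matrix and row-reduce:
  [ -1  0   0    0  |   3 ]
  [  2  2  -6    0  |  -8 ]
  [  0  8  15  -12  |  40 ]
  [  0  4   9   -6  |  22 ]
R1 ← -1·R1
  [ 1  0   0    0  |  -3 ]
  [ 2  2  -6    0  |  -8 ]
  [ 0  8  15  -12  |  40 ]
  [ 0  4   9   -6  |  22 ]
R2 ← R2 − 2·R1
  [ 1  0   0    0  |  -3 ]
  [ 0  2  -6    0  |  -2 ]
  [ 0  8  15  -12  |  40 ]
  [ 0  4   9   -6  |  22 ]
R2 ← 1/2·R2
  [ 1  0   0    0  |  -3 ]
  [ 0  1  -3    0  |  -1 ]
  [ 0  8  15  -12  |  40 ]
  [ 0  4   9   -6  |  22 ]
R3 ← R3 − 8·R2
  [ 1  0   0    0  |  -3 ]
  [ 0  1  -3    0  |  -1 ]
  [ 0  0  39  -12  |  48 ]
  [ 0  4   9   -6  |  22 ]
R4 ← R4 − 4·R2
  [ 1  0   0    0  |  -3 ]
  [ 0  1  -3    0  |  -1 ]
  [ 0  0  39  -12  |  48 ]
  [ 0  0  21   -6  |  26 ]
R3 ← 1/39·R3
  [ 1  0   0      0  |     -3 ]
  [ 0  1  -3      0  |     -1 ]
  [ 0  0   1  -4/13  |  16/13 ]
  [ 0  0  21     -6  |     26 ]
R4 ← R4 − 21·R3
  [ 1  0   0      0  |     -3 ]
  [ 0  1  -3      0  |     -1 ]
  [ 0  0   1  -4/13  |  16/13 ]
  [ 0  0   0   6/13  |   2/13 ]
R4 ← 13/6·R4
  [ 1  0   0      0  |     -3 ]
  [ 0  1  -3      0  |     -1 ]
  [ 0  0   1  -4/13  |  16/13 ]
  [ 0  0   0      1  |    1/3 ]
R3 ← R3 + 4/13·R4
  [ 1  0   0  0  |   -3 ]
  [ 0  1  -3  0  |   -1 ]
  [ 0  0   1  0  |  4/3 ]
  [ 0  0   0  1  |  1/3 ]
R2 ← R2 + 3·R3
  [ 1  0  0  0  |   -3 ]
  [ 0  1  0  0  |    3 ]
  [ 0  0  1  0  |  4/3 ]
  [ 0  0  0  1  |  1/3 ]
Reading off the last column: p = -3, q = 3, r = 4/3, s = 1/3.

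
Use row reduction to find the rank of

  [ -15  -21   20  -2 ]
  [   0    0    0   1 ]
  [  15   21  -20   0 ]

rank = 2

R1 → -1/15·R1
  [  1  7/5  -4/3  2/15 ]
  [  0    0     0     1 ]
  [ 15   21   -20     0 ]
R3 → R3 − 15·R1
  [ 1  7/5  -4/3  2/15 ]
  [ 0    0     0     1 ]
  [ 0    0     0    -2 ]
R3 → R3 + 2·R2
  [ 1  7/5  -4/3  2/15 ]
  [ 0    0     0     1 ]
  [ 0    0     0     0 ]
R1 → R1 − 2/15·R2
  [ 1  7/5  -4/3  0 ]
  [ 0    0     0  1 ]
  [ 0    0     0  0 ]
The reduced form has 2 nonzero rows.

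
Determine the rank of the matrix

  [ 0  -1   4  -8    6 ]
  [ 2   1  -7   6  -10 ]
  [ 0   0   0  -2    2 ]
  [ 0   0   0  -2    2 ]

r1 ↔ r2
  [ 2   1  -7   6  -10 ]
  [ 0  -1   4  -8    6 ]
  [ 0   0   0  -2    2 ]
  [ 0   0   0  -2    2 ]
r1 -> 1/2·r1
  [ 1  1/2  -7/2   3  -5 ]
  [ 0   -1     4  -8   6 ]
  [ 0    0     0  -2   2 ]
  [ 0    0     0  -2   2 ]
r2 -> -1·r2
  [ 1  1/2  -7/2   3  -5 ]
  [ 0    1    -4   8  -6 ]
  [ 0    0     0  -2   2 ]
  [ 0    0     0  -2   2 ]
r3 -> -1/2·r3
  [ 1  1/2  -7/2   3  -5 ]
  [ 0    1    -4   8  -6 ]
  [ 0    0     0   1  -1 ]
  [ 0    0     0  -2   2 ]
r4 -> r4 + 2·r3
  [ 1  1/2  -7/2  3  -5 ]
  [ 0    1    -4  8  -6 ]
  [ 0    0     0  1  -1 ]
  [ 0    0     0  0   0 ]
r2 -> r2 − 8·r3
  [ 1  1/2  -7/2  3  -5 ]
  [ 0    1    -4  0   2 ]
  [ 0    0     0  1  -1 ]
  [ 0    0     0  0   0 ]
r1 -> r1 − 3·r3
  [ 1  1/2  -7/2  0  -2 ]
  [ 0    1    -4  0   2 ]
  [ 0    0     0  1  -1 ]
  [ 0    0     0  0   0 ]
r1 -> r1 − 1/2·r2
  [ 1  0  -3/2  0  -3 ]
  [ 0  1    -4  0   2 ]
  [ 0  0     0  1  -1 ]
  [ 0  0     0  0   0 ]
The reduced form has 3 nonzero rows.

rank = 3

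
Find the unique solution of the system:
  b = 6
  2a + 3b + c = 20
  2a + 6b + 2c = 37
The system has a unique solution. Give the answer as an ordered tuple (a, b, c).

Form the augmented matrix and row-reduce:
  [ 0  1  0  |   6 ]
  [ 2  3  1  |  20 ]
  [ 2  6  2  |  37 ]
ρ1 <=> ρ2
ρ1 := 1/2·ρ1
ρ3 := ρ3 − 2·ρ1
ρ3 := ρ3 − 3·ρ2
ρ1 := ρ1 − 1/2·ρ3
ρ1 := ρ1 − 3/2·ρ2
Reading off the last column: a = 3/2, b = 6, c = -1.

(3/2, 6, -1)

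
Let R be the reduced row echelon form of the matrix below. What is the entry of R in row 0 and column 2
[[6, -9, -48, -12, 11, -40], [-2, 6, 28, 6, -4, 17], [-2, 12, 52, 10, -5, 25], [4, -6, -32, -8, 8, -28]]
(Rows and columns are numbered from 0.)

R1 := 1/6·R1
  [  1  -3/2   -8  -2  11/6  -20/3 ]
  [ -2     6   28   6    -4     17 ]
  [ -2    12   52  10    -5     25 ]
  [  4    -6  -32  -8     8    -28 ]
R2 := R2 + 2·R1
  [  1  -3/2   -8  -2  11/6  -20/3 ]
  [  0     3   12   2  -1/3   11/3 ]
  [ -2    12   52  10    -5     25 ]
  [  4    -6  -32  -8     8    -28 ]
R3 := R3 + 2·R1
  [ 1  -3/2   -8  -2  11/6  -20/3 ]
  [ 0     3   12   2  -1/3   11/3 ]
  [ 0     9   36   6  -4/3   35/3 ]
  [ 4    -6  -32  -8     8    -28 ]
R4 := R4 − 4·R1
  [ 1  -3/2  -8  -2  11/6  -20/3 ]
  [ 0     3  12   2  -1/3   11/3 ]
  [ 0     9  36   6  -4/3   35/3 ]
  [ 0     0   0   0   2/3   -4/3 ]
R2 := 1/3·R2
  [ 1  -3/2  -8   -2  11/6  -20/3 ]
  [ 0     1   4  2/3  -1/9   11/9 ]
  [ 0     9  36    6  -4/3   35/3 ]
  [ 0     0   0    0   2/3   -4/3 ]
R3 := R3 − 9·R2
  [ 1  -3/2  -8   -2  11/6  -20/3 ]
  [ 0     1   4  2/3  -1/9   11/9 ]
  [ 0     0   0    0  -1/3    2/3 ]
  [ 0     0   0    0   2/3   -4/3 ]
R3 := -3·R3
  [ 1  -3/2  -8   -2  11/6  -20/3 ]
  [ 0     1   4  2/3  -1/9   11/9 ]
  [ 0     0   0    0     1     -2 ]
  [ 0     0   0    0   2/3   -4/3 ]
R4 := R4 − 2/3·R3
  [ 1  -3/2  -8   -2  11/6  -20/3 ]
  [ 0     1   4  2/3  -1/9   11/9 ]
  [ 0     0   0    0     1     -2 ]
  [ 0     0   0    0     0      0 ]
R2 := R2 + 1/9·R3
  [ 1  -3/2  -8   -2  11/6  -20/3 ]
  [ 0     1   4  2/3     0      1 ]
  [ 0     0   0    0     1     -2 ]
  [ 0     0   0    0     0      0 ]
R1 := R1 − 11/6·R3
  [ 1  -3/2  -8   -2  0  -3 ]
  [ 0     1   4  2/3  0   1 ]
  [ 0     0   0    0  1  -2 ]
  [ 0     0   0    0  0   0 ]
R1 := R1 + 3/2·R2
  [ 1  0  -2   -1  0  -3/2 ]
  [ 0  1   4  2/3  0     1 ]
  [ 0  0   0    0  1    -2 ]
  [ 0  0   0    0  0     0 ]

-2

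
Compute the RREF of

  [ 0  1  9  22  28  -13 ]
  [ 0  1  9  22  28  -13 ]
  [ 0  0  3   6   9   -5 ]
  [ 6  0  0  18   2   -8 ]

[[1, 0, 0, 3, 1/3, -4/3], [0, 1, 0, 4, 1, 2], [0, 0, 1, 2, 3, -5/3], [0, 0, 0, 0, 0, 0]]

R1 <-> R4
  [ 6  0  0  18   2   -8 ]
  [ 0  1  9  22  28  -13 ]
  [ 0  0  3   6   9   -5 ]
  [ 0  1  9  22  28  -13 ]
R1 := 1/6·R1
  [ 1  0  0   3  1/3  -4/3 ]
  [ 0  1  9  22   28   -13 ]
  [ 0  0  3   6    9    -5 ]
  [ 0  1  9  22   28   -13 ]
R4 := R4 − R2
  [ 1  0  0   3  1/3  -4/3 ]
  [ 0  1  9  22   28   -13 ]
  [ 0  0  3   6    9    -5 ]
  [ 0  0  0   0    0     0 ]
R3 := 1/3·R3
  [ 1  0  0   3  1/3  -4/3 ]
  [ 0  1  9  22   28   -13 ]
  [ 0  0  1   2    3  -5/3 ]
  [ 0  0  0   0    0     0 ]
R2 := R2 − 9·R3
  [ 1  0  0  3  1/3  -4/3 ]
  [ 0  1  0  4    1     2 ]
  [ 0  0  1  2    3  -5/3 ]
  [ 0  0  0  0    0     0 ]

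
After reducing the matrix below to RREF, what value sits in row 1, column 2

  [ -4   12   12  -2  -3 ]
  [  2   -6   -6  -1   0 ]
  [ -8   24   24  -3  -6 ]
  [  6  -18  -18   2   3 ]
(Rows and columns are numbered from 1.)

-3

R1 := -1/4·R1
R2 := R2 − 2·R1
R3 := R3 + 8·R1
R4 := R4 − 6·R1
R2 := -1/2·R2
R3 := R3 − R2
R4 := R4 + R2
R3 := -4/3·R3
R4 := R4 + 3/4·R3
R2 := R2 − 3/4·R3
R1 := R1 − 3/4·R3
R1 := R1 − 1/2·R2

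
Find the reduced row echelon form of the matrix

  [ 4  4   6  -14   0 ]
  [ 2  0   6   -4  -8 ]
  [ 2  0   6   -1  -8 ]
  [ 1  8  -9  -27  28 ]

[[1, 0, 3, 0, -4], [0, 1, -3/2, 0, 4], [0, 0, 0, 1, 0], [0, 0, 0, 0, 0]]

R1 → 1/4·R1
  [ 1  1  3/2  -7/2   0 ]
  [ 2  0    6    -4  -8 ]
  [ 2  0    6    -1  -8 ]
  [ 1  8   -9   -27  28 ]
R2 → R2 − 2·R1
  [ 1   1  3/2  -7/2   0 ]
  [ 0  -2    3     3  -8 ]
  [ 2   0    6    -1  -8 ]
  [ 1   8   -9   -27  28 ]
R3 → R3 − 2·R1
  [ 1   1  3/2  -7/2   0 ]
  [ 0  -2    3     3  -8 ]
  [ 0  -2    3     6  -8 ]
  [ 1   8   -9   -27  28 ]
R4 → R4 − R1
  [ 1   1    3/2   -7/2   0 ]
  [ 0  -2      3      3  -8 ]
  [ 0  -2      3      6  -8 ]
  [ 0   7  -21/2  -47/2  28 ]
R2 → -1/2·R2
  [ 1   1    3/2   -7/2   0 ]
  [ 0   1   -3/2   -3/2   4 ]
  [ 0  -2      3      6  -8 ]
  [ 0   7  -21/2  -47/2  28 ]
R3 → R3 + 2·R2
  [ 1  1    3/2   -7/2   0 ]
  [ 0  1   -3/2   -3/2   4 ]
  [ 0  0      0      3   0 ]
  [ 0  7  -21/2  -47/2  28 ]
R4 → R4 − 7·R2
  [ 1  1   3/2  -7/2  0 ]
  [ 0  1  -3/2  -3/2  4 ]
  [ 0  0     0     3  0 ]
  [ 0  0     0   -13  0 ]
R3 → 1/3·R3
  [ 1  1   3/2  -7/2  0 ]
  [ 0  1  -3/2  -3/2  4 ]
  [ 0  0     0     1  0 ]
  [ 0  0     0   -13  0 ]
R4 → R4 + 13·R3
  [ 1  1   3/2  -7/2  0 ]
  [ 0  1  -3/2  -3/2  4 ]
  [ 0  0     0     1  0 ]
  [ 0  0     0     0  0 ]
R2 → R2 + 3/2·R3
  [ 1  1   3/2  -7/2  0 ]
  [ 0  1  -3/2     0  4 ]
  [ 0  0     0     1  0 ]
  [ 0  0     0     0  0 ]
R1 → R1 + 7/2·R3
  [ 1  1   3/2  0  0 ]
  [ 0  1  -3/2  0  4 ]
  [ 0  0     0  1  0 ]
  [ 0  0     0  0  0 ]
R1 → R1 − R2
  [ 1  0     3  0  -4 ]
  [ 0  1  -3/2  0   4 ]
  [ 0  0     0  1   0 ]
  [ 0  0     0  0   0 ]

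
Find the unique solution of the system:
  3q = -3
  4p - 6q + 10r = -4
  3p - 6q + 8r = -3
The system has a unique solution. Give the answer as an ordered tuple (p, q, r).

Form the augmented matrix and row-reduce:
  [ 0   3   0  |  -3 ]
  [ 4  -6  10  |  -4 ]
  [ 3  -6   8  |  -3 ]
R1 ↔ R2
R1 -> 1/4·R1
R3 -> R3 − 3·R1
R2 -> 1/3·R2
R3 -> R3 + 3/2·R2
R3 -> 2·R3
R1 -> R1 − 5/2·R3
R1 -> R1 + 3/2·R2
Reading off the last column: p = 5, q = -1, r = -3.

(5, -1, -3)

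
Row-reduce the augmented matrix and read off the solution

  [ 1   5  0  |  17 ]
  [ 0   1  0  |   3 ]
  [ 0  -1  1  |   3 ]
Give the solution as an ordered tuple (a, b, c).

R3 → R3 + R2
R1 → R1 − 5·R2
Reading off the last column: a = 2, b = 3, c = 6.

(2, 3, 6)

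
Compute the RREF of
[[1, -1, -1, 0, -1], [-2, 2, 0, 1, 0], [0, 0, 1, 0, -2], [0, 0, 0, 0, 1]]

r2 -> r2 + 2·r1
  [ 1  -1  -1  0  -1 ]
  [ 0   0  -2  1  -2 ]
  [ 0   0   1  0  -2 ]
  [ 0   0   0  0   1 ]
r2 -> -1/2·r2
  [ 1  -1  -1     0  -1 ]
  [ 0   0   1  -1/2   1 ]
  [ 0   0   1     0  -2 ]
  [ 0   0   0     0   1 ]
r3 -> r3 − r2
  [ 1  -1  -1     0  -1 ]
  [ 0   0   1  -1/2   1 ]
  [ 0   0   0   1/2  -3 ]
  [ 0   0   0     0   1 ]
r3 -> 2·r3
  [ 1  -1  -1     0  -1 ]
  [ 0   0   1  -1/2   1 ]
  [ 0   0   0     1  -6 ]
  [ 0   0   0     0   1 ]
r3 -> r3 + 6·r4
  [ 1  -1  -1     0  -1 ]
  [ 0   0   1  -1/2   1 ]
  [ 0   0   0     1   0 ]
  [ 0   0   0     0   1 ]
r2 -> r2 − r4
  [ 1  -1  -1     0  -1 ]
  [ 0   0   1  -1/2   0 ]
  [ 0   0   0     1   0 ]
  [ 0   0   0     0   1 ]
r1 -> r1 + r4
  [ 1  -1  -1     0  0 ]
  [ 0   0   1  -1/2  0 ]
  [ 0   0   0     1  0 ]
  [ 0   0   0     0  1 ]
r2 -> r2 + 1/2·r3
  [ 1  -1  -1  0  0 ]
  [ 0   0   1  0  0 ]
  [ 0   0   0  1  0 ]
  [ 0   0   0  0  1 ]
r1 -> r1 + r2
  [ 1  -1  0  0  0 ]
  [ 0   0  1  0  0 ]
  [ 0   0  0  1  0 ]
  [ 0   0  0  0  1 ]

[[1, -1, 0, 0, 0], [0, 0, 1, 0, 0], [0, 0, 0, 1, 0], [0, 0, 0, 0, 1]]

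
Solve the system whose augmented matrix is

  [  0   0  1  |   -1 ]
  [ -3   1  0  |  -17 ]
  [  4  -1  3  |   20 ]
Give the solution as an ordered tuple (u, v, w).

R1 ↔ R2
  [ -3   1  0  |  -17 ]
  [  0   0  1  |   -1 ]
  [  4  -1  3  |   20 ]
R1 → -1/3·R1
  [ 1  -1/3  0  |  17/3 ]
  [ 0     0  1  |    -1 ]
  [ 4    -1  3  |    20 ]
R3 → R3 − 4·R1
  [ 1  -1/3  0  |  17/3 ]
  [ 0     0  1  |    -1 ]
  [ 0   1/3  3  |  -8/3 ]
R2 ↔ R3
  [ 1  -1/3  0  |  17/3 ]
  [ 0   1/3  3  |  -8/3 ]
  [ 0     0  1  |    -1 ]
R2 → 3·R2
  [ 1  -1/3  0  |  17/3 ]
  [ 0     1  9  |    -8 ]
  [ 0     0  1  |    -1 ]
R2 → R2 − 9·R3
  [ 1  -1/3  0  |  17/3 ]
  [ 0     1  0  |     1 ]
  [ 0     0  1  |    -1 ]
R1 → R1 + 1/3·R2
  [ 1  0  0  |   6 ]
  [ 0  1  0  |   1 ]
  [ 0  0  1  |  -1 ]
Reading off the last column: u = 6, v = 1, w = -1.

(6, 1, -1)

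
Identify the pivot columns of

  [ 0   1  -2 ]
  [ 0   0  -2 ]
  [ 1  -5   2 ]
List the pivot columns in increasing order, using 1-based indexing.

R1 <-> R3
R2 <-> R3
R3 ← -1/2·R3
R2 ← R2 + 2·R3
R1 ← R1 − 2·R3
R1 ← R1 + 5·R2
Pivot columns are the columns containing a leading 1.

1, 2, 3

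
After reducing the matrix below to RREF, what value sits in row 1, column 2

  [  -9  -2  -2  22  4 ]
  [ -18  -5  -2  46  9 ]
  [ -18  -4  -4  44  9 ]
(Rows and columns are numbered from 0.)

-2

ρ1 := -1/9·ρ1
  [   1  2/9  2/9  -22/9  -4/9 ]
  [ -18   -5   -2     46     9 ]
  [ -18   -4   -4     44     9 ]
ρ2 := ρ2 + 18·ρ1
  [   1  2/9  2/9  -22/9  -4/9 ]
  [   0   -1    2      2     1 ]
  [ -18   -4   -4     44     9 ]
ρ3 := ρ3 + 18·ρ1
  [ 1  2/9  2/9  -22/9  -4/9 ]
  [ 0   -1    2      2     1 ]
  [ 0    0    0      0     1 ]
ρ2 := -1·ρ2
  [ 1  2/9  2/9  -22/9  -4/9 ]
  [ 0    1   -2     -2    -1 ]
  [ 0    0    0      0     1 ]
ρ2 := ρ2 + ρ3
  [ 1  2/9  2/9  -22/9  -4/9 ]
  [ 0    1   -2     -2     0 ]
  [ 0    0    0      0     1 ]
ρ1 := ρ1 + 4/9·ρ3
  [ 1  2/9  2/9  -22/9  0 ]
  [ 0    1   -2     -2  0 ]
  [ 0    0    0      0  1 ]
ρ1 := ρ1 − 2/9·ρ2
  [ 1  0  2/3  -2  0 ]
  [ 0  1   -2  -2  0 ]
  [ 0  0    0   0  1 ]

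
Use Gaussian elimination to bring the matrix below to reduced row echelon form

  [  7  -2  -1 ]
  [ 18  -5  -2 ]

[[1, 0, 1], [0, 1, 4]]

r1 -> 1/7·r1
  [  1  -2/7  -1/7 ]
  [ 18    -5    -2 ]
r2 -> r2 − 18·r1
  [ 1  -2/7  -1/7 ]
  [ 0   1/7   4/7 ]
r2 -> 7·r2
  [ 1  -2/7  -1/7 ]
  [ 0     1     4 ]
r1 -> r1 + 2/7·r2
  [ 1  0  1 ]
  [ 0  1  4 ]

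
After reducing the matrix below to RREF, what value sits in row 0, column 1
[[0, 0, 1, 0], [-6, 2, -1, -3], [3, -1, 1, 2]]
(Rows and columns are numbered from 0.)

-1/3

Swap r1 and r2.
  [ -6   2  -1  -3 ]
  [  0   0   1   0 ]
  [  3  -1   1   2 ]
Multiply r1 by -1/6.
  [ 1  -1/3  1/6  1/2 ]
  [ 0     0    1    0 ]
  [ 3    -1    1    2 ]
Subtract 3 times r1 from r3.
  [ 1  -1/3  1/6  1/2 ]
  [ 0     0    1    0 ]
  [ 0     0  1/2  1/2 ]
Subtract 1/2 times r2 from r3.
  [ 1  -1/3  1/6  1/2 ]
  [ 0     0    1    0 ]
  [ 0     0    0  1/2 ]
Multiply r3 by 2.
  [ 1  -1/3  1/6  1/2 ]
  [ 0     0    1    0 ]
  [ 0     0    0    1 ]
Subtract 1/2 times r3 from r1.
  [ 1  -1/3  1/6  0 ]
  [ 0     0    1  0 ]
  [ 0     0    0  1 ]
Subtract 1/6 times r2 from r1.
  [ 1  -1/3  0  0 ]
  [ 0     0  1  0 ]
  [ 0     0  0  1 ]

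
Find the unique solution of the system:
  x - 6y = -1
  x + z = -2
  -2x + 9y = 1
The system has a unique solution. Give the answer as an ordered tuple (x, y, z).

Form the augmented matrix and row-reduce:
  [  1  -6  0  |  -1 ]
  [  1   0  1  |  -2 ]
  [ -2   9  0  |   1 ]
R2 ← R2 − R1
  [  1  -6  0  |  -1 ]
  [  0   6  1  |  -1 ]
  [ -2   9  0  |   1 ]
R3 ← R3 + 2·R1
  [ 1  -6  0  |  -1 ]
  [ 0   6  1  |  -1 ]
  [ 0  -3  0  |  -1 ]
R2 ← 1/6·R2
  [ 1  -6    0  |    -1 ]
  [ 0   1  1/6  |  -1/6 ]
  [ 0  -3    0  |    -1 ]
R3 ← R3 + 3·R2
  [ 1  -6    0  |    -1 ]
  [ 0   1  1/6  |  -1/6 ]
  [ 0   0  1/2  |  -3/2 ]
R3 ← 2·R3
  [ 1  -6    0  |    -1 ]
  [ 0   1  1/6  |  -1/6 ]
  [ 0   0    1  |    -3 ]
R2 ← R2 − 1/6·R3
  [ 1  -6  0  |   -1 ]
  [ 0   1  0  |  1/3 ]
  [ 0   0  1  |   -3 ]
R1 ← R1 + 6·R2
  [ 1  0  0  |    1 ]
  [ 0  1  0  |  1/3 ]
  [ 0  0  1  |   -3 ]
Reading off the last column: x = 1, y = 1/3, z = -3.

(1, 1/3, -3)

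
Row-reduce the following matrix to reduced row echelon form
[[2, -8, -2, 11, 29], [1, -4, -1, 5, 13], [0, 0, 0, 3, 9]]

[[1, -4, -1, 0, -2], [0, 0, 0, 1, 3], [0, 0, 0, 0, 0]]

R1 ← 1/2·R1
  [ 1  -4  -1  11/2  29/2 ]
  [ 1  -4  -1     5    13 ]
  [ 0   0   0     3     9 ]
R2 ← R2 − R1
  [ 1  -4  -1  11/2  29/2 ]
  [ 0   0   0  -1/2  -3/2 ]
  [ 0   0   0     3     9 ]
R2 ← -2·R2
  [ 1  -4  -1  11/2  29/2 ]
  [ 0   0   0     1     3 ]
  [ 0   0   0     3     9 ]
R3 ← R3 − 3·R2
  [ 1  -4  -1  11/2  29/2 ]
  [ 0   0   0     1     3 ]
  [ 0   0   0     0     0 ]
R1 ← R1 − 11/2·R2
  [ 1  -4  -1  0  -2 ]
  [ 0   0   0  1   3 ]
  [ 0   0   0  0   0 ]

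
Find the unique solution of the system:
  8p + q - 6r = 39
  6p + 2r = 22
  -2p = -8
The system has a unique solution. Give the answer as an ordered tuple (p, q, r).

Form the augmented matrix and row-reduce:
  [  8  1  -6  |  39 ]
  [  6  0   2  |  22 ]
  [ -2  0   0  |  -8 ]
R1 := 1/8·R1
  [  1  1/8  -3/4  |  39/8 ]
  [  6    0     2  |    22 ]
  [ -2    0     0  |    -8 ]
R2 := R2 − 6·R1
  [  1   1/8  -3/4  |   39/8 ]
  [  0  -3/4  13/2  |  -29/4 ]
  [ -2     0     0  |     -8 ]
R3 := R3 + 2·R1
  [ 1   1/8  -3/4  |   39/8 ]
  [ 0  -3/4  13/2  |  -29/4 ]
  [ 0   1/4  -3/2  |    7/4 ]
R2 := -4/3·R2
  [ 1  1/8   -3/4  |  39/8 ]
  [ 0    1  -26/3  |  29/3 ]
  [ 0  1/4   -3/2  |   7/4 ]
R3 := R3 − 1/4·R2
  [ 1  1/8   -3/4  |  39/8 ]
  [ 0    1  -26/3  |  29/3 ]
  [ 0    0    2/3  |  -2/3 ]
R3 := 3/2·R3
  [ 1  1/8   -3/4  |  39/8 ]
  [ 0    1  -26/3  |  29/3 ]
  [ 0    0      1  |    -1 ]
R2 := R2 + 26/3·R3
  [ 1  1/8  -3/4  |  39/8 ]
  [ 0    1     0  |     1 ]
  [ 0    0     1  |    -1 ]
R1 := R1 + 3/4·R3
  [ 1  1/8  0  |  33/8 ]
  [ 0    1  0  |     1 ]
  [ 0    0  1  |    -1 ]
R1 := R1 − 1/8·R2
  [ 1  0  0  |   4 ]
  [ 0  1  0  |   1 ]
  [ 0  0  1  |  -1 ]
Reading off the last column: p = 4, q = 1, r = -1.

(4, 1, -1)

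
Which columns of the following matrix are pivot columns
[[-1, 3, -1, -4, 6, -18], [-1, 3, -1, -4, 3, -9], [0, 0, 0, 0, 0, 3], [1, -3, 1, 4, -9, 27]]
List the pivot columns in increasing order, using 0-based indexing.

R1 ← -1·R1
  [  1  -3   1   4  -6  18 ]
  [ -1   3  -1  -4   3  -9 ]
  [  0   0   0   0   0   3 ]
  [  1  -3   1   4  -9  27 ]
R2 ← R2 + R1
  [ 1  -3  1  4  -6  18 ]
  [ 0   0  0  0  -3   9 ]
  [ 0   0  0  0   0   3 ]
  [ 1  -3  1  4  -9  27 ]
R4 ← R4 − R1
  [ 1  -3  1  4  -6  18 ]
  [ 0   0  0  0  -3   9 ]
  [ 0   0  0  0   0   3 ]
  [ 0   0  0  0  -3   9 ]
R2 ← -1/3·R2
  [ 1  -3  1  4  -6  18 ]
  [ 0   0  0  0   1  -3 ]
  [ 0   0  0  0   0   3 ]
  [ 0   0  0  0  -3   9 ]
R4 ← R4 + 3·R2
  [ 1  -3  1  4  -6  18 ]
  [ 0   0  0  0   1  -3 ]
  [ 0   0  0  0   0   3 ]
  [ 0   0  0  0   0   0 ]
R3 ← 1/3·R3
  [ 1  -3  1  4  -6  18 ]
  [ 0   0  0  0   1  -3 ]
  [ 0   0  0  0   0   1 ]
  [ 0   0  0  0   0   0 ]
R2 ← R2 + 3·R3
  [ 1  -3  1  4  -6  18 ]
  [ 0   0  0  0   1   0 ]
  [ 0   0  0  0   0   1 ]
  [ 0   0  0  0   0   0 ]
R1 ← R1 − 18·R3
  [ 1  -3  1  4  -6  0 ]
  [ 0   0  0  0   1  0 ]
  [ 0   0  0  0   0  1 ]
  [ 0   0  0  0   0  0 ]
R1 ← R1 + 6·R2
  [ 1  -3  1  4  0  0 ]
  [ 0   0  0  0  1  0 ]
  [ 0   0  0  0  0  1 ]
  [ 0   0  0  0  0  0 ]
Pivot columns are the columns containing a leading 1.

0, 4, 5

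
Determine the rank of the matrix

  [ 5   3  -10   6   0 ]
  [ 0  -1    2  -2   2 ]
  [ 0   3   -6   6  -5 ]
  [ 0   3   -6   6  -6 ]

rank = 3

Multiply r1 by 1/5.
  [ 1  3/5  -2  6/5   0 ]
  [ 0   -1   2   -2   2 ]
  [ 0    3  -6    6  -5 ]
  [ 0    3  -6    6  -6 ]
Multiply r2 by -1.
  [ 1  3/5  -2  6/5   0 ]
  [ 0    1  -2    2  -2 ]
  [ 0    3  -6    6  -5 ]
  [ 0    3  -6    6  -6 ]
Subtract 3 times r2 from r3.
  [ 1  3/5  -2  6/5   0 ]
  [ 0    1  -2    2  -2 ]
  [ 0    0   0    0   1 ]
  [ 0    3  -6    6  -6 ]
Subtract 3 times r2 from r4.
  [ 1  3/5  -2  6/5   0 ]
  [ 0    1  -2    2  -2 ]
  [ 0    0   0    0   1 ]
  [ 0    0   0    0   0 ]
Add 2 times r3 to r2.
  [ 1  3/5  -2  6/5  0 ]
  [ 0    1  -2    2  0 ]
  [ 0    0   0    0  1 ]
  [ 0    0   0    0  0 ]
Subtract 3/5 times r2 from r1.
  [ 1  0  -4/5  0  0 ]
  [ 0  1    -2  2  0 ]
  [ 0  0     0  0  1 ]
  [ 0  0     0  0  0 ]
The reduced form has 3 nonzero rows.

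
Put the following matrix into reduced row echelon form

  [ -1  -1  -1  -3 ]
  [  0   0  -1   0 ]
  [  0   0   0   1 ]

[[1, 1, 0, 0], [0, 0, 1, 0], [0, 0, 0, 1]]

Multiply r1 by -1.
  [ 1  1   1  3 ]
  [ 0  0  -1  0 ]
  [ 0  0   0  1 ]
Multiply r2 by -1.
  [ 1  1  1  3 ]
  [ 0  0  1  0 ]
  [ 0  0  0  1 ]
Subtract 3 times r3 from r1.
  [ 1  1  1  0 ]
  [ 0  0  1  0 ]
  [ 0  0  0  1 ]
Subtract r2 from r1.
  [ 1  1  0  0 ]
  [ 0  0  1  0 ]
  [ 0  0  0  1 ]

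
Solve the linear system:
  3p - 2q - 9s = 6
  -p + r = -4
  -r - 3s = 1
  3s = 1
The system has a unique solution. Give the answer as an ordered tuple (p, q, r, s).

Form the augmented matrix and row-reduce:
  [  3  -2   0  -9  |   6 ]
  [ -1   0   1   0  |  -4 ]
  [  0   0  -1  -3  |   1 ]
  [  0   0   0   3  |   1 ]
Multiply R1 by 1/3.
  [  1  -2/3   0  -3  |   2 ]
  [ -1     0   1   0  |  -4 ]
  [  0     0  -1  -3  |   1 ]
  [  0     0   0   3  |   1 ]
Add R1 to R2.
  [ 1  -2/3   0  -3  |   2 ]
  [ 0  -2/3   1  -3  |  -2 ]
  [ 0     0  -1  -3  |   1 ]
  [ 0     0   0   3  |   1 ]
Multiply R2 by -3/2.
  [ 1  -2/3     0   -3  |  2 ]
  [ 0     1  -3/2  9/2  |  3 ]
  [ 0     0    -1   -3  |  1 ]
  [ 0     0     0    3  |  1 ]
Multiply R3 by -1.
  [ 1  -2/3     0   -3  |   2 ]
  [ 0     1  -3/2  9/2  |   3 ]
  [ 0     0     1    3  |  -1 ]
  [ 0     0     0    3  |   1 ]
Multiply R4 by 1/3.
  [ 1  -2/3     0   -3  |    2 ]
  [ 0     1  -3/2  9/2  |    3 ]
  [ 0     0     1    3  |   -1 ]
  [ 0     0     0    1  |  1/3 ]
Subtract 3 times R4 from R3.
  [ 1  -2/3     0   -3  |    2 ]
  [ 0     1  -3/2  9/2  |    3 ]
  [ 0     0     1    0  |   -2 ]
  [ 0     0     0    1  |  1/3 ]
Subtract 9/2 times R4 from R2.
  [ 1  -2/3     0  -3  |    2 ]
  [ 0     1  -3/2   0  |  3/2 ]
  [ 0     0     1   0  |   -2 ]
  [ 0     0     0   1  |  1/3 ]
Add 3 times R4 to R1.
  [ 1  -2/3     0  0  |    3 ]
  [ 0     1  -3/2  0  |  3/2 ]
  [ 0     0     1  0  |   -2 ]
  [ 0     0     0  1  |  1/3 ]
Add 3/2 times R3 to R2.
  [ 1  -2/3  0  0  |     3 ]
  [ 0     1  0  0  |  -3/2 ]
  [ 0     0  1  0  |    -2 ]
  [ 0     0  0  1  |   1/3 ]
Add 2/3 times R2 to R1.
  [ 1  0  0  0  |     2 ]
  [ 0  1  0  0  |  -3/2 ]
  [ 0  0  1  0  |    -2 ]
  [ 0  0  0  1  |   1/3 ]
Reading off the last column: p = 2, q = -3/2, r = -2, s = 1/3.

(2, -3/2, -2, 1/3)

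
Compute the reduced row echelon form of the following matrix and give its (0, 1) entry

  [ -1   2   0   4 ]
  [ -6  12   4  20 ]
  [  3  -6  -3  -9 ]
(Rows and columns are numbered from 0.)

R1 ← -1·R1
  [  1  -2   0  -4 ]
  [ -6  12   4  20 ]
  [  3  -6  -3  -9 ]
R2 ← R2 + 6·R1
  [ 1  -2   0  -4 ]
  [ 0   0   4  -4 ]
  [ 3  -6  -3  -9 ]
R3 ← R3 − 3·R1
  [ 1  -2   0  -4 ]
  [ 0   0   4  -4 ]
  [ 0   0  -3   3 ]
R2 ← 1/4·R2
  [ 1  -2   0  -4 ]
  [ 0   0   1  -1 ]
  [ 0   0  -3   3 ]
R3 ← R3 + 3·R2
  [ 1  -2  0  -4 ]
  [ 0   0  1  -1 ]
  [ 0   0  0   0 ]

-2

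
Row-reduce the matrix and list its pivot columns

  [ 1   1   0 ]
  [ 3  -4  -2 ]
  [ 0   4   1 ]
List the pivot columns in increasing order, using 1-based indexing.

1, 2, 3

Subtract 3 times ρ1 from ρ2.
  [ 1   1   0 ]
  [ 0  -7  -2 ]
  [ 0   4   1 ]
Multiply ρ2 by -1/7.
  [ 1  1    0 ]
  [ 0  1  2/7 ]
  [ 0  4    1 ]
Subtract 4 times ρ2 from ρ3.
  [ 1  1     0 ]
  [ 0  1   2/7 ]
  [ 0  0  -1/7 ]
Multiply ρ3 by -7.
  [ 1  1    0 ]
  [ 0  1  2/7 ]
  [ 0  0    1 ]
Subtract 2/7 times ρ3 from ρ2.
  [ 1  1  0 ]
  [ 0  1  0 ]
  [ 0  0  1 ]
Subtract ρ2 from ρ1.
  [ 1  0  0 ]
  [ 0  1  0 ]
  [ 0  0  1 ]
Pivot columns are the columns containing a leading 1.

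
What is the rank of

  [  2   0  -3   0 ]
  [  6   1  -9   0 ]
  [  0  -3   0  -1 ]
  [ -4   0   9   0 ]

rank = 4

R1 ← 1/2·R1
R2 ← R2 − 6·R1
R4 ← R4 + 4·R1
R3 ← R3 + 3·R2
R3 ↔ R4
R3 ← 1/3·R3
R4 ← -1·R4
R1 ← R1 + 3/2·R3
The reduced form has 4 nonzero rows.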